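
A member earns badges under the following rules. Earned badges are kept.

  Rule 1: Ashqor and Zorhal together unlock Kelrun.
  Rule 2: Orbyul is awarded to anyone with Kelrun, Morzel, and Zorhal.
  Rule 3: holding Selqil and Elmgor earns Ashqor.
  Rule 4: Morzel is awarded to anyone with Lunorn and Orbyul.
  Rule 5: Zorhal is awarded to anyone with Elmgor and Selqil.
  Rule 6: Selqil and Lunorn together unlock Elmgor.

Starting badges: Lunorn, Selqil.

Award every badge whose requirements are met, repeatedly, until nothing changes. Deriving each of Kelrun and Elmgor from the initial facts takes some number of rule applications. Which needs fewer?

Elmgor: With Selqil and Lunorn, Elmgor is earned (Rule 6). [1 rule application]
Kelrun: With Selqil and Lunorn, Elmgor is earned (Rule 6). With Elmgor and Selqil, Zorhal is earned (Rule 5). With Selqil and Elmgor, Ashqor is earned (Rule 3). With Ashqor and Zorhal, Kelrun is earned (Rule 1). [4 rule applications]
Elmgor needs fewer.

Elmgor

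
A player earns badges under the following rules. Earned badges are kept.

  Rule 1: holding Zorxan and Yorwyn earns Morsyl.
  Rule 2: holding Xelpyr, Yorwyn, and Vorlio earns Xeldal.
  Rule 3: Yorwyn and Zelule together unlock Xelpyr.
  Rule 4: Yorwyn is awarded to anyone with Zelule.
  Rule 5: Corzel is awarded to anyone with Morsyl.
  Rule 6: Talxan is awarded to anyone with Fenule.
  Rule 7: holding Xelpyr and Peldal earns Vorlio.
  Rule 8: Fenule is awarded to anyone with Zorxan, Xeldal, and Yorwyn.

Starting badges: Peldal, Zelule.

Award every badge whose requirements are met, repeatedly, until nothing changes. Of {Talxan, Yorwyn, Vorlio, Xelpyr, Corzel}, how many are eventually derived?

3

With Zelule, Yorwyn is earned (Rule 4).
With Yorwyn and Zelule, Xelpyr is earned (Rule 3).
With Xelpyr and Peldal, Vorlio is earned (Rule 7).
Talxan would need Fenule (Rule 6), but Fenule is never earned.
Yorwyn: reached.
Vorlio: reached.
Xelpyr: reached.
Corzel would need Morsyl (Rule 5), but Morsyl is never earned.
Reached: Yorwyn, Vorlio, and Xelpyr — 3 of the 5.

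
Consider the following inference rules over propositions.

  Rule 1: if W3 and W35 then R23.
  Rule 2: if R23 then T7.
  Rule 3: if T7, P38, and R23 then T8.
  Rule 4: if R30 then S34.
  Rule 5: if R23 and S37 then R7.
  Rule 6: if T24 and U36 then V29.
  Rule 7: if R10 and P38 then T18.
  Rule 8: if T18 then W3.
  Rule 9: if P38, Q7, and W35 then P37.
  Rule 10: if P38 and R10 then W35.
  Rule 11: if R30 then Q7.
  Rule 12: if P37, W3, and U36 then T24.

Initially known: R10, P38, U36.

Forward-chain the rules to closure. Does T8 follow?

P38 and R10 hold, so W35 follows (Rule 10).
R10 and P38 hold, so T18 follows (Rule 7).
T18 holds, so W3 follows (Rule 8).
W3 and W35 hold, so R23 follows (Rule 1).
From R23, Rule 2 gives T7.
T7, P38, and R23 hold, so T8 follows (Rule 3).

Yes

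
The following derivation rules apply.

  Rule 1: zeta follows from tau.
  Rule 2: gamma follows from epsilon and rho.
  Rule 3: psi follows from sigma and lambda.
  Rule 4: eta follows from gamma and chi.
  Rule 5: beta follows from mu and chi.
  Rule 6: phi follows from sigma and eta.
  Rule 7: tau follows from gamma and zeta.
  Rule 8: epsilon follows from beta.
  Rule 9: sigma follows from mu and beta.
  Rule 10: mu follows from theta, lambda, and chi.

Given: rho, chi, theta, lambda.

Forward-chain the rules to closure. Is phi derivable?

Yes

theta, lambda, and chi hold, so mu follows (Rule 10).
From mu and chi, Rule 5 gives beta.
From beta, Rule 8 gives epsilon.
From mu and beta, Rule 9 gives sigma.
From epsilon and rho, Rule 2 gives gamma.
gamma and chi hold, so eta follows (Rule 4).
sigma and eta hold, so phi follows (Rule 6).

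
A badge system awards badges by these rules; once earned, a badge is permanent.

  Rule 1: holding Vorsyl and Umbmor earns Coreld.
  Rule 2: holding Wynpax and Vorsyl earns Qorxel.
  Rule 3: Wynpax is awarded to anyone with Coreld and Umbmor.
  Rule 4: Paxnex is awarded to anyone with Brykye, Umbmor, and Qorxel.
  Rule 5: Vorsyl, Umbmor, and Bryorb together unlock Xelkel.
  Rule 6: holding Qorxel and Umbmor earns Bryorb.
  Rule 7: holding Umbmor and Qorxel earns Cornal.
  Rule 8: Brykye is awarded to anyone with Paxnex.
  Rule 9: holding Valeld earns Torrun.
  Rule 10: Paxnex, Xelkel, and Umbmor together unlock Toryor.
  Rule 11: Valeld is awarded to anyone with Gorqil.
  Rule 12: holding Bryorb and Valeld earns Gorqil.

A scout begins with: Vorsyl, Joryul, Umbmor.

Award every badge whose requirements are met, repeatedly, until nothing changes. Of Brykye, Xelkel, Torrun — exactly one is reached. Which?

With Vorsyl and Umbmor, Coreld is earned (Rule 1).
With Coreld and Umbmor, Wynpax is earned (Rule 3).
With Wynpax and Vorsyl, Qorxel is earned (Rule 2).
With Qorxel and Umbmor, Bryorb is earned (Rule 6).
With Vorsyl, Umbmor, and Bryorb, Xelkel is earned (Rule 5).
Brykye would need Paxnex (Rule 8), but Paxnex is never earned. Torrun would need Valeld (Rule 9), but Valeld is never earned.

Xelkel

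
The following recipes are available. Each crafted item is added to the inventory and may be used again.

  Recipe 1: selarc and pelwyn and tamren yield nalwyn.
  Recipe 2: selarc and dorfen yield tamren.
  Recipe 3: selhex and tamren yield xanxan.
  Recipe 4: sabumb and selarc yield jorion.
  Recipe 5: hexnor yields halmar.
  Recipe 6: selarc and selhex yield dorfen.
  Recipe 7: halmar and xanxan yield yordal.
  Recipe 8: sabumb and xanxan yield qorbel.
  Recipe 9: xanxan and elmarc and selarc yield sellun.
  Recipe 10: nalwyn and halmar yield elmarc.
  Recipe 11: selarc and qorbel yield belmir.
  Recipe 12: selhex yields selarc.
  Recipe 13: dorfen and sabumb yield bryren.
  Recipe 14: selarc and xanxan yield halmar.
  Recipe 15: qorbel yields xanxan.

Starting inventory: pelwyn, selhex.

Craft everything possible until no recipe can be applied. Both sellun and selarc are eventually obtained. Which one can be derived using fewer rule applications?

selarc: selhex → selarc (Recipe 12). [1 rule application]
sellun: selhex → selarc (Recipe 12). selarc and selhex → dorfen (Recipe 6). Using Recipe 2, selarc and dorfen make tamren. selarc and pelwyn and tamren → nalwyn (Recipe 1). Using Recipe 3, selhex and tamren make xanxan. Using Recipe 14, selarc and xanxan make halmar. nalwyn and halmar → elmarc (Recipe 10). Using Recipe 9, xanxan, elmarc, and selarc make sellun. [8 rule applications]
selarc needs fewer.

selarc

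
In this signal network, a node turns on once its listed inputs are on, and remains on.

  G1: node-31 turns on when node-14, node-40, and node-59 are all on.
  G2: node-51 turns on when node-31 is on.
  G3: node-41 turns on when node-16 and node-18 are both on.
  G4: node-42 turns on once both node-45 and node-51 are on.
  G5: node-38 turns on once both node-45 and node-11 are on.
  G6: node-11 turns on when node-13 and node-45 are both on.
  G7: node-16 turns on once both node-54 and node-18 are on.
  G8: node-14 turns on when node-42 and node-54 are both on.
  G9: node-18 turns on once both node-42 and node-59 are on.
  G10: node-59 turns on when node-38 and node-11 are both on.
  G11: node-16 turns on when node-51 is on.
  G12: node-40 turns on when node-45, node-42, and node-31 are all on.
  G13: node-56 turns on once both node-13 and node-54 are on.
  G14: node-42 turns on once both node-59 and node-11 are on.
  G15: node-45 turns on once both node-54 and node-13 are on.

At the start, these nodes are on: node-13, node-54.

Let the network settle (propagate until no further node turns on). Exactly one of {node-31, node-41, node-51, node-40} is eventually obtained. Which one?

node-41

G15: node-54 and node-13 on → node-45 on.
G6: node-13 and node-45 on → node-11 on.
G5: node-45 and node-11 on → node-38 on.
node-38 and node-11 are on, so node-59 turns on (G10).
G14: node-59 and node-11 on → node-42 on.
node-42 and node-59 are on, so node-18 turns on (G9).
G7: node-54 and node-18 on → node-16 on.
G3: node-16 and node-18 on → node-41 on.
node-40 would need node-45, node-42, and node-31 (G12), but node-31 never turns on. node-31 would need node-14, node-40, and node-59 (G1), but node-40 never turns on. node-51 would need node-31 (G2), but node-31 never turns on.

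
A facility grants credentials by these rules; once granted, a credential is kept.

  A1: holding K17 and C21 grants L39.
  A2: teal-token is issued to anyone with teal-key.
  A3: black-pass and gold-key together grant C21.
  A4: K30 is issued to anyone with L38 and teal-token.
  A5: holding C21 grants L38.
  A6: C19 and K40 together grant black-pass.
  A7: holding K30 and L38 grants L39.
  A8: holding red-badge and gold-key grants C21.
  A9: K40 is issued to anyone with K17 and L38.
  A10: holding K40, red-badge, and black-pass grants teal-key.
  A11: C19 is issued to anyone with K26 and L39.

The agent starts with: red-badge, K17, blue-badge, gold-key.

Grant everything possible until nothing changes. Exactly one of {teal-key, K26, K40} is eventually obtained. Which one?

Holding red-badge and gold-key grants C21 (A8).
Holding C21 grants L38 (A5).
Holding K17 and L38 grants K40 (A9).
teal-key would need K40, red-badge, and black-pass (A10), but black-pass is never granted. No rule produces K26, and it is not given.

K40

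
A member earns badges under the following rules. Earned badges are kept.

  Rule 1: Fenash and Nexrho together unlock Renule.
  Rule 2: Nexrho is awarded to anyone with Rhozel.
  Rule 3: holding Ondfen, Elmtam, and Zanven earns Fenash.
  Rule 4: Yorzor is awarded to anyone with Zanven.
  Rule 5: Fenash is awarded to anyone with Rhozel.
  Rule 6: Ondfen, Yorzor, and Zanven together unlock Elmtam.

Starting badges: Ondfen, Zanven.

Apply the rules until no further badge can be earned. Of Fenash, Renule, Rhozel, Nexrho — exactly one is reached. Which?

With Zanven, Yorzor is earned (Rule 4).
With Ondfen, Yorzor, and Zanven, Elmtam is earned (Rule 6).
With Ondfen, Elmtam, and Zanven, Fenash is earned (Rule 3).
No rule produces Rhozel, and it is not given. Renule would need Fenash and Nexrho (Rule 1), but Nexrho is never earned. Nexrho would need Rhozel (Rule 2), but Rhozel is never earned.

Fenash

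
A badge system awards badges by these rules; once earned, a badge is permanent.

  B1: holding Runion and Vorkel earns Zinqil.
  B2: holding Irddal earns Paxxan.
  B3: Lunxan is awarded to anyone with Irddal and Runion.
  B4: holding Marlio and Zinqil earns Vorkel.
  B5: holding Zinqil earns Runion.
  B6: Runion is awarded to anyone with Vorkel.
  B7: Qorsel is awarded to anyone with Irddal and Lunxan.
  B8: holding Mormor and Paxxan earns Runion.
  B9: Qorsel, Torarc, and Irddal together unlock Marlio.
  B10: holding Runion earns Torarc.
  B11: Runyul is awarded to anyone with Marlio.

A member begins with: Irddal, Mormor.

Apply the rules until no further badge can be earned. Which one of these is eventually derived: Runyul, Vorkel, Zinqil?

With Irddal, Paxxan is earned (B2).
With Mormor and Paxxan, Runion is earned (B8).
With Irddal and Runion, Lunxan is earned (B3).
With Runion, Torarc is earned (B10).
With Irddal and Lunxan, Qorsel is earned (B7).
With Qorsel, Torarc, and Irddal, Marlio is earned (B9).
With Marlio, Runyul is earned (B11).
Vorkel would need Marlio and Zinqil (B4), but Zinqil is never earned. Zinqil would need Runion and Vorkel (B1), but Vorkel is never earned.

Runyul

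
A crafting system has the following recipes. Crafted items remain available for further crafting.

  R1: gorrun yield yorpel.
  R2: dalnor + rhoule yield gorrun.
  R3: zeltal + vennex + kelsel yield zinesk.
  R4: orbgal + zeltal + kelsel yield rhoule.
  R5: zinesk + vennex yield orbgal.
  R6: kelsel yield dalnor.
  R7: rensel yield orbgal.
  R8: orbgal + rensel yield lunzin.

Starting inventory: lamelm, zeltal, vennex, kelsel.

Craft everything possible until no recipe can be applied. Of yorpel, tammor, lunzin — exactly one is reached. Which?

yorpel

Using R3, zeltal, vennex, and kelsel make zinesk.
Using R6, kelsel makes dalnor.
zinesk + vennex → orbgal (R5).
Using R4, orbgal, zeltal, and kelsel make rhoule.
dalnor + rhoule → gorrun (R2).
Using R1, gorrun makes yorpel.
No rule produces tammor, and it is not given. lunzin would need orbgal and rensel (R8), but rensel is never obtained.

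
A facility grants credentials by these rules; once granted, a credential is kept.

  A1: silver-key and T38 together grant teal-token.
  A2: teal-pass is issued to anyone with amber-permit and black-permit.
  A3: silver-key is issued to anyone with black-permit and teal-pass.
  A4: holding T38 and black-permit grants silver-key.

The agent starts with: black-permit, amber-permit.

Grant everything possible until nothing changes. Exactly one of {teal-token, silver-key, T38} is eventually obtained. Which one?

silver-key

Holding amber-permit and black-permit grants teal-pass (A2).
Holding black-permit and teal-pass grants silver-key (A3).
teal-token would need silver-key and T38 (A1), but T38 is never granted. No rule produces T38, and it is not given.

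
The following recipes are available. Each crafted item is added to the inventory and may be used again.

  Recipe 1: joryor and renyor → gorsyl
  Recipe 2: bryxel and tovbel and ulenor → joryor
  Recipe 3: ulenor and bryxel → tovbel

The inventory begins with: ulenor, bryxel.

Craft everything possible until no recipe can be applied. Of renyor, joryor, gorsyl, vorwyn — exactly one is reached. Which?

ulenor and bryxel → tovbel (Recipe 3).
Using Recipe 2, bryxel, tovbel, and ulenor make joryor.
gorsyl would need joryor and renyor (Recipe 1), but renyor is never obtained. No rule produces vorwyn, and it is not given. No rule produces renyor, and it is not given.

joryor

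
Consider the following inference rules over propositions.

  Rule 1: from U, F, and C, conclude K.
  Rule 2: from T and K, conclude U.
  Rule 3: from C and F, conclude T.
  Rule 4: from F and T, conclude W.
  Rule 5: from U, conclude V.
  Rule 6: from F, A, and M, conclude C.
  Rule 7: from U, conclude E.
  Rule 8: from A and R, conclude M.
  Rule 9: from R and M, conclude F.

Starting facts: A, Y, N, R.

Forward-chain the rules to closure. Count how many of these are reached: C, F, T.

A and R hold, so M follows (Rule 8).
R and M hold, so F follows (Rule 9).
F, A, and M hold, so C follows (Rule 6).
From C and F, Rule 3 gives T.
C: reached.
F: reached.
T: reached.
All 3 are reached.

3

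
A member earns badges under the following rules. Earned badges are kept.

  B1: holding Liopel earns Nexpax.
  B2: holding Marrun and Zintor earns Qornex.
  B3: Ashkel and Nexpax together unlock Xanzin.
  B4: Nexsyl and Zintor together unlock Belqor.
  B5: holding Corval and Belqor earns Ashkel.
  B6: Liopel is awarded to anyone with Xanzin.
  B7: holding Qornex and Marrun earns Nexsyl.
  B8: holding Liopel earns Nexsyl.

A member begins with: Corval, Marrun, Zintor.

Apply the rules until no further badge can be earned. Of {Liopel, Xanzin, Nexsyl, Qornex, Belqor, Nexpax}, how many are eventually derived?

3

With Marrun and Zintor, Qornex is earned (B2).
With Qornex and Marrun, Nexsyl is earned (B7).
With Nexsyl and Zintor, Belqor is earned (B4).
Liopel would need Xanzin (B6), but Xanzin is never earned.
Xanzin would need Ashkel and Nexpax (B3), but Nexpax is never earned.
Nexsyl: reached.
Qornex: reached.
Belqor: reached.
Nexpax would need Liopel (B1), but Liopel is never earned.
Reached: Nexsyl, Qornex, and Belqor — 3 of the 6.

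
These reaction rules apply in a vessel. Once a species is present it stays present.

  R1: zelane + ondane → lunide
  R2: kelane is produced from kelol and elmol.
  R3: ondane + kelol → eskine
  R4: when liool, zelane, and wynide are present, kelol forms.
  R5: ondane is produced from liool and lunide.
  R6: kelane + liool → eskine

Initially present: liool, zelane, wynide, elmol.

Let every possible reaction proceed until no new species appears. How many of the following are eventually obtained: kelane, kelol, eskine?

3

liool, zelane, and wynide present → kelol forms (R4).
kelol and elmol present → kelane forms (R2).
kelane and liool present → eskine forms (R6).
kelane: reached.
kelol: reached.
eskine: reached.
All 3 are reached.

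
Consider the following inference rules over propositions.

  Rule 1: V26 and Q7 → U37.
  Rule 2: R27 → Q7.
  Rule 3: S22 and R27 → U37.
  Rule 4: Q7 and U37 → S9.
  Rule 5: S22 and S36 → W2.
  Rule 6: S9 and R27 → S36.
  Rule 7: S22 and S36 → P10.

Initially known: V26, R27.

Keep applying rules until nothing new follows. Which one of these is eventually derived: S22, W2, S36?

From R27, Rule 2 gives Q7.
V26 and Q7 hold, so U37 follows (Rule 1).
Q7 and U37 hold, so S9 follows (Rule 4).
S9 and R27 hold, so S36 follows (Rule 6).
No rule produces S22, and it is not given. W2 would need S22 and S36 (Rule 5), but S22 is never established.

S36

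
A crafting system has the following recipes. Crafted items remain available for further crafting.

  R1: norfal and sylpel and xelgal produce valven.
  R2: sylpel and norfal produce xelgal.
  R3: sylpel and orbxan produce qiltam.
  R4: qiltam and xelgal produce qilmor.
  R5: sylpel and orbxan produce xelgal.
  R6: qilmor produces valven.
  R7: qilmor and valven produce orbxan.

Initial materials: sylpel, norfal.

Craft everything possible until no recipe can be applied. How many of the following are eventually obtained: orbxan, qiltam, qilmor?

orbxan would need qilmor and valven (R7), but qilmor is never obtained.
qiltam would need sylpel and orbxan (R3), but orbxan is never obtained.
qilmor would need qiltam and xelgal (R4), but qiltam is never obtained.
None of the 3 are reached.

0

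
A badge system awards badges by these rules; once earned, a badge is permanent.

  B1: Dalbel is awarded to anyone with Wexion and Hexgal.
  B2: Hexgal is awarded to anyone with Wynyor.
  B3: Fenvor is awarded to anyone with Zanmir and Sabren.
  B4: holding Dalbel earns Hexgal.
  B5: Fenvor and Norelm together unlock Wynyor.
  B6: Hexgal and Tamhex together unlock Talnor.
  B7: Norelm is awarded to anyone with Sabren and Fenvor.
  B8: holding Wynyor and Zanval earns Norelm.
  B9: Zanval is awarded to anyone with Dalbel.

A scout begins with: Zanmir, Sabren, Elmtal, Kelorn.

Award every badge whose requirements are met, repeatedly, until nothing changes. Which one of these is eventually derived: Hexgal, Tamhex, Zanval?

With Zanmir and Sabren, Fenvor is earned (B3).
With Sabren and Fenvor, Norelm is earned (B7).
With Fenvor and Norelm, Wynyor is earned (B5).
With Wynyor, Hexgal is earned (B2).
Zanval would need Dalbel (B9), but Dalbel is never earned. No rule produces Tamhex, and it is not given.

Hexgal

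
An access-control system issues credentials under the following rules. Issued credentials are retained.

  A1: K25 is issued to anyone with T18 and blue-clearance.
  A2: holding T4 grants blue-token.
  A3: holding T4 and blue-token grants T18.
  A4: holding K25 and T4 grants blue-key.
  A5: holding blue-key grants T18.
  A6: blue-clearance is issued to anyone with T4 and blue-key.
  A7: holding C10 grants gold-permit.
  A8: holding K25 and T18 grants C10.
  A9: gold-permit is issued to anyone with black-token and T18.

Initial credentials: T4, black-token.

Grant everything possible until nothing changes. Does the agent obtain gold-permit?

Yes

Holding T4 grants blue-token (A2).
Holding T4 and blue-token grants T18 (A3).
Holding black-token and T18 grants gold-permit (A9).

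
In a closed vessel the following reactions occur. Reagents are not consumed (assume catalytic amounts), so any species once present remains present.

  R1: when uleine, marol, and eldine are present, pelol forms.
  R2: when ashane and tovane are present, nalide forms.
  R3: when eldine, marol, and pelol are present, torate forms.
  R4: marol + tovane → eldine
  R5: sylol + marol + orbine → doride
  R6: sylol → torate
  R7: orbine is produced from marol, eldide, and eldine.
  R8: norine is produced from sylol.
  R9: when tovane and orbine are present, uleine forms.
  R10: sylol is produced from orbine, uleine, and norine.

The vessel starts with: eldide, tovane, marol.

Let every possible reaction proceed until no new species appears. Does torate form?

Yes

marol and tovane present → eldine forms (R4).
marol, eldide, and eldine present → orbine forms (R7).
tovane and orbine present → uleine forms (R9).
uleine, marol, and eldine present → pelol forms (R1).
eldine, marol, and pelol present → torate forms (R3).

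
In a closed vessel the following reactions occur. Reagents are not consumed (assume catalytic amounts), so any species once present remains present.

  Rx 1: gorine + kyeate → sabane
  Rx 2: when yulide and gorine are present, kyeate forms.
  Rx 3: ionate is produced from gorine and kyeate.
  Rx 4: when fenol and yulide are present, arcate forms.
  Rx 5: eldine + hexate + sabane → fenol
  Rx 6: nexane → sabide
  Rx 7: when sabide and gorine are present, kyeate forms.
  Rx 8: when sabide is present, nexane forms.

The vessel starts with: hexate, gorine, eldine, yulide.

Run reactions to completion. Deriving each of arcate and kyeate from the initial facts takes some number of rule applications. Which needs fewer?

kyeate: yulide and gorine present → kyeate forms (Rx 2). [1 rule application]
arcate: yulide and gorine present → kyeate forms (Rx 2). gorine and kyeate present → sabane forms (Rx 1). eldine, hexate, and sabane present → fenol forms (Rx 5). fenol and yulide present → arcate forms (Rx 4). [4 rule applications]
kyeate needs fewer.

kyeate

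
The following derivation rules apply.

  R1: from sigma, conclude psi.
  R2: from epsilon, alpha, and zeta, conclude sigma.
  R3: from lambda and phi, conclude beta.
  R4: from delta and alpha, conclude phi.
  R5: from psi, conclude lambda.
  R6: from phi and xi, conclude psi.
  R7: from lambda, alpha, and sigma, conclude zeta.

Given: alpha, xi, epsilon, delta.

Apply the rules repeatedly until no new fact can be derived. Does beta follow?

Yes

delta and alpha hold, so phi follows (R4).
From phi and xi, R6 gives psi.
From psi, R5 gives lambda.
lambda and phi hold, so beta follows (R3).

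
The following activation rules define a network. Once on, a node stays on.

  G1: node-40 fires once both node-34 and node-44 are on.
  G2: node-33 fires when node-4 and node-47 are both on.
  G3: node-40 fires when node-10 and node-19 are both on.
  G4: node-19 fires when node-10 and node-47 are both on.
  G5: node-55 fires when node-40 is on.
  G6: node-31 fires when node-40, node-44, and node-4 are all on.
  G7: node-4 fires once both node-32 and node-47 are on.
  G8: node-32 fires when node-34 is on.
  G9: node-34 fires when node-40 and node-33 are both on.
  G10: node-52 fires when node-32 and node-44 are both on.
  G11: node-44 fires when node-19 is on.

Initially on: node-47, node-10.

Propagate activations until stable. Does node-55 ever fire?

Yes

G4: node-10 and node-47 on → node-19 on.
node-10 and node-19 are on, so node-40 fires (G3).
node-40 is on, so node-55 fires (G5).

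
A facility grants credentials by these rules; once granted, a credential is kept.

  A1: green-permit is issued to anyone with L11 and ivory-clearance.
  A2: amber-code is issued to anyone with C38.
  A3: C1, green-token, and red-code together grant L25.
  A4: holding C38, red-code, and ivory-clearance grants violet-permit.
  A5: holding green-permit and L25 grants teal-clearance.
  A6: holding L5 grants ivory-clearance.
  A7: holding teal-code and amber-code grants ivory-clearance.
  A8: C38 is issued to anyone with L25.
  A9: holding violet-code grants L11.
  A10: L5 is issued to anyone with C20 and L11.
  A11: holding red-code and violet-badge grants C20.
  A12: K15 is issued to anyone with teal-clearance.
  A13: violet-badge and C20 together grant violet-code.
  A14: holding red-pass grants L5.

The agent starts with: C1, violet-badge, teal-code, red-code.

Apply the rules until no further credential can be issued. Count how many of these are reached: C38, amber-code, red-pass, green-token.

C38 would need L25 (A8), but L25 is never granted.
amber-code would need C38 (A2), but C38 is never granted.
No rule produces red-pass, and it is not given.
No rule produces green-token, and it is not given.
None of the 4 are reached.

0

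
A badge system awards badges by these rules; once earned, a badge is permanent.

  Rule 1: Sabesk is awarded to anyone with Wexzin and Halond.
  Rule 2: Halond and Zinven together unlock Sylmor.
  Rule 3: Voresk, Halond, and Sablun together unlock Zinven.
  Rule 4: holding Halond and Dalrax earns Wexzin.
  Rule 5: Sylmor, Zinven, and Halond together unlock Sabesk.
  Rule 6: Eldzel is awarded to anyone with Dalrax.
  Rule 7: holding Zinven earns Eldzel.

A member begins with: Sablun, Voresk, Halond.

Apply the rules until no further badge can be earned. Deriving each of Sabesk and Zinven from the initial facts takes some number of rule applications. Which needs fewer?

Zinven: With Voresk, Halond, and Sablun, Zinven is earned (Rule 3). [1 rule application]
Sabesk: With Voresk, Halond, and Sablun, Zinven is earned (Rule 3). With Halond and Zinven, Sylmor is earned (Rule 2). With Sylmor, Zinven, and Halond, Sabesk is earned (Rule 5). [3 rule applications]
Zinven needs fewer.

Zinven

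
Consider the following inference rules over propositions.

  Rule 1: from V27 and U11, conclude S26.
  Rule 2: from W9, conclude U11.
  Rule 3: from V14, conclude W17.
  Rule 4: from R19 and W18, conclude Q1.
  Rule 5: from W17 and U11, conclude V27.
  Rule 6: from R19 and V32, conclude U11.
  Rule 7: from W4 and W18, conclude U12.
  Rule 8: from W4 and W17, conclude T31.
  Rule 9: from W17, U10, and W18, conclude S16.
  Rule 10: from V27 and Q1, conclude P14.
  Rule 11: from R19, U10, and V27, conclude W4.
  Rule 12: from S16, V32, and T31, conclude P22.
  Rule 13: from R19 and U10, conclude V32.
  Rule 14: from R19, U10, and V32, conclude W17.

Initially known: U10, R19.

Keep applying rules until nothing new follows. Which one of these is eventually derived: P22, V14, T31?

R19 and U10 hold, so V32 follows (Rule 13).
R19, U10, and V32 hold, so W17 follows (Rule 14).
From R19 and V32, Rule 6 gives U11.
From W17 and U11, Rule 5 gives V27.
R19, U10, and V27 hold, so W4 follows (Rule 11).
From W4 and W17, Rule 8 gives T31.
P22 would need S16, V32, and T31 (Rule 12), but S16 is never established. No rule produces V14, and it is not given.

T31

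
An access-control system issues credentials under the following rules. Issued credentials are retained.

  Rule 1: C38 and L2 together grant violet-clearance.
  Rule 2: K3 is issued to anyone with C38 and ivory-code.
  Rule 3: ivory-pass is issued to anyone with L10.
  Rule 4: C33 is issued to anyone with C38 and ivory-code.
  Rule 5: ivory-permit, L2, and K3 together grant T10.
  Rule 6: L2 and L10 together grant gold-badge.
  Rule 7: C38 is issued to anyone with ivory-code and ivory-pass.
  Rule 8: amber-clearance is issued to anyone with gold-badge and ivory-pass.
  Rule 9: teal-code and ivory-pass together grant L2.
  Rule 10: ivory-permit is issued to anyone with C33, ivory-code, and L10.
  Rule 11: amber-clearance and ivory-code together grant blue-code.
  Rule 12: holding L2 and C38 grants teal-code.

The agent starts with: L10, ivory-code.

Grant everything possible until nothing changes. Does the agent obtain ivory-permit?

Yes

Holding L10 grants ivory-pass (Rule 3).
Holding ivory-code and ivory-pass grants C38 (Rule 7).
Holding C38 and ivory-code grants C33 (Rule 4).
Holding C33, ivory-code, and L10 grants ivory-permit (Rule 10).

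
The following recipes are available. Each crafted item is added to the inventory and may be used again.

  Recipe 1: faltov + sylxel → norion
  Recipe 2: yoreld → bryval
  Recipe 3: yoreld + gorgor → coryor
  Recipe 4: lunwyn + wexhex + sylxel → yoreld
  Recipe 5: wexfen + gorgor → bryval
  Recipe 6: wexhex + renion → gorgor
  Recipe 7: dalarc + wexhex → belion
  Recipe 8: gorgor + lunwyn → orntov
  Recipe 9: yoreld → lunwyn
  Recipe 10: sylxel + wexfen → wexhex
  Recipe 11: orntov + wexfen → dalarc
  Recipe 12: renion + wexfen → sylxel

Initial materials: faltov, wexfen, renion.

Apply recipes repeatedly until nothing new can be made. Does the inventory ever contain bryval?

renion + wexfen → sylxel (Recipe 12).
sylxel + wexfen → wexhex (Recipe 10).
Using Recipe 6, wexhex and renion make gorgor.
Using Recipe 5, wexfen and gorgor make bryval.

Yes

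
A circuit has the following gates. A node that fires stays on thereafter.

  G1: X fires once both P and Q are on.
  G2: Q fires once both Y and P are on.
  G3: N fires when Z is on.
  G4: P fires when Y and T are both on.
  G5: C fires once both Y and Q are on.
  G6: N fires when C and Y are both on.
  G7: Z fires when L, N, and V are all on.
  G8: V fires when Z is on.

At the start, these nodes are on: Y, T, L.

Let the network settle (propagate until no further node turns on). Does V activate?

V would need Z (G8), but Z never turns on.

No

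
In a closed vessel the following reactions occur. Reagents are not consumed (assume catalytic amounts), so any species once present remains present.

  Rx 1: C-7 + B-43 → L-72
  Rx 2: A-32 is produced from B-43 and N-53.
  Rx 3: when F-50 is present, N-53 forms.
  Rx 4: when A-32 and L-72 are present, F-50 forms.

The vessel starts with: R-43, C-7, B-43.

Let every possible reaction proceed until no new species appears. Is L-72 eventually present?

Yes

C-7 and B-43 present → L-72 forms (Rx 1).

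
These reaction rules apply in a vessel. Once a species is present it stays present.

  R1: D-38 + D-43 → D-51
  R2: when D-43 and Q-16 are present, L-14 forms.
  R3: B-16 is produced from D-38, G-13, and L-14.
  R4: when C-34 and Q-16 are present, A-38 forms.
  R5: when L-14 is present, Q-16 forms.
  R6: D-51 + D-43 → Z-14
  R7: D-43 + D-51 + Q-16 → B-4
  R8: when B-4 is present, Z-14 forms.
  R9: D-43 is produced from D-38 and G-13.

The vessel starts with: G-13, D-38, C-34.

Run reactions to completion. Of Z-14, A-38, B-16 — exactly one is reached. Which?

Z-14

D-38 and G-13 present → D-43 forms (R9).
D-38 and D-43 present → D-51 forms (R1).
D-51 and D-43 present → Z-14 forms (R6).
A-38 would need C-34 and Q-16 (R4), but Q-16 never forms. B-16 would need D-38, G-13, and L-14 (R3), but L-14 never forms.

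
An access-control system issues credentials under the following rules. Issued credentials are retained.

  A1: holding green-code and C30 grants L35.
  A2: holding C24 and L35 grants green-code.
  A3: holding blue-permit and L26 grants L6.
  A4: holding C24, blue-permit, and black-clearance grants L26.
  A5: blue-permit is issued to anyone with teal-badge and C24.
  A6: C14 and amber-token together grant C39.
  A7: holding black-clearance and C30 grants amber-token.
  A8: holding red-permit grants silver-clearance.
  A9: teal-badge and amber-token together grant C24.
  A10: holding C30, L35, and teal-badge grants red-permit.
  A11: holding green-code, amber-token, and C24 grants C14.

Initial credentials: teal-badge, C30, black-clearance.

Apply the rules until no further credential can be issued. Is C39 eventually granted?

C39 would need C14 and amber-token (A6), but C14 is never granted.

No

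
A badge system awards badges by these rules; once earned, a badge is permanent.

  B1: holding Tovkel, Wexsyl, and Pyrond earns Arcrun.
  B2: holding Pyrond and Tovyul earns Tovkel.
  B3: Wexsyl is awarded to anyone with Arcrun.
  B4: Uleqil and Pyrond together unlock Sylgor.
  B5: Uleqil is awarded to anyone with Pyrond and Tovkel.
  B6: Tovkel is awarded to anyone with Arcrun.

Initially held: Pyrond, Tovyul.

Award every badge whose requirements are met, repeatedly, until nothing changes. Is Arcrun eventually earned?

Arcrun would need Tovkel, Wexsyl, and Pyrond (B1), but Wexsyl is never earned.

No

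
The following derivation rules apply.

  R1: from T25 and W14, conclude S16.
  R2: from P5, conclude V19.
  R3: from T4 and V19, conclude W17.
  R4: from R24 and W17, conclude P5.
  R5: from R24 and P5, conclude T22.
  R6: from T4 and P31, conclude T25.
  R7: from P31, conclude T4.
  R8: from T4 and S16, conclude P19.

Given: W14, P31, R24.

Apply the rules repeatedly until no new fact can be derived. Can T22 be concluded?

T22 would need R24 and P5 (R5), but P5 is never established.

No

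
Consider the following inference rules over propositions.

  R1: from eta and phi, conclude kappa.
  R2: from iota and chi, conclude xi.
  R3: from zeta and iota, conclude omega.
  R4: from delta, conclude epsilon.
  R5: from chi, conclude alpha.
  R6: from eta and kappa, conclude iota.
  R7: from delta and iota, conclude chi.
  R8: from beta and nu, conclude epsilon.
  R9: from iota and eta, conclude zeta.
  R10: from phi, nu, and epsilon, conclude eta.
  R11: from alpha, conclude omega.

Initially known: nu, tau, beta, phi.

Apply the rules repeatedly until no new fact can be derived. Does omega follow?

Yes

beta and nu hold, so epsilon follows (R8).
From phi, nu, and epsilon, R10 gives eta.
eta and phi hold, so kappa follows (R1).
eta and kappa hold, so iota follows (R6).
iota and eta hold, so zeta follows (R9).
zeta and iota hold, so omega follows (R3).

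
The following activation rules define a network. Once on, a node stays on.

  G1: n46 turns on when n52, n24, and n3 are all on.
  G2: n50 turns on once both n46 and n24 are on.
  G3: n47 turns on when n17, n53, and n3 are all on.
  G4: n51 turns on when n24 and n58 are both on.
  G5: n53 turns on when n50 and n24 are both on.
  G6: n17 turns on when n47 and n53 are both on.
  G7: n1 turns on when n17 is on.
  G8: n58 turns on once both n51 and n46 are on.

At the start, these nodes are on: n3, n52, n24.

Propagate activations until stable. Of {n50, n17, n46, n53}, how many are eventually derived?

n52, n24, and n3 are on, so n46 turns on (G1).
n46 and n24 are on, so n50 turns on (G2).
n50 and n24 are on, so n53 turns on (G5).
n50: reached.
n17 would need n47 and n53 (G6), but n47 never turns on.
n46: reached.
n53: reached.
Reached: n50, n46, and n53 — 3 of the 4.

3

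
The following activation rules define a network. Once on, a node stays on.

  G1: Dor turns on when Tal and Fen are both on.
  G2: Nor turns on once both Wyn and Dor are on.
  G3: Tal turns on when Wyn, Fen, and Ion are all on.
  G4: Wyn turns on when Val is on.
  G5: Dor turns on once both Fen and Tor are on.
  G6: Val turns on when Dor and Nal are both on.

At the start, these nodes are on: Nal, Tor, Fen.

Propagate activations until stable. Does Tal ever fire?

Tal would need Wyn, Fen, and Ion (G3), but Ion never turns on.

No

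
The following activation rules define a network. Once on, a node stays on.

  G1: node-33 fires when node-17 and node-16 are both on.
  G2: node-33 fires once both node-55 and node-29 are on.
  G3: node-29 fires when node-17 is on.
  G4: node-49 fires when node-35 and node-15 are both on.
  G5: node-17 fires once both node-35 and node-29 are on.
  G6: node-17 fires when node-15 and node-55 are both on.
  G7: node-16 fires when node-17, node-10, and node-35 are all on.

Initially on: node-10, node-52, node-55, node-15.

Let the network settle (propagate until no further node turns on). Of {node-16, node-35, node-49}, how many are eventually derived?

node-16 would need node-17, node-10, and node-35 (G7), but node-35 never turns on.
No rule produces node-35, and it is not given.
node-49 would need node-35 and node-15 (G4), but node-35 never turns on.
None of the 3 are reached.

0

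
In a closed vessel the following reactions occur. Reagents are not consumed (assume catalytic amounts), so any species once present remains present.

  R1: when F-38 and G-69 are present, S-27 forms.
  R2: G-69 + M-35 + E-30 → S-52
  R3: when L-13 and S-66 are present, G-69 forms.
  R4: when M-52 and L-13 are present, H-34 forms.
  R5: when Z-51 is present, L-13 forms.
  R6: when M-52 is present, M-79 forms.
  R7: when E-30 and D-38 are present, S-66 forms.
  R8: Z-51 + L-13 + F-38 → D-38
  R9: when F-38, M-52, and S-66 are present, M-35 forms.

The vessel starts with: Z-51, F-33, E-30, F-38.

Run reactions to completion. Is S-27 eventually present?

Z-51 present → L-13 forms (R5).
Z-51, L-13, and F-38 present → D-38 forms (R8).
E-30 and D-38 present → S-66 forms (R7).
L-13 and S-66 present → G-69 forms (R3).
F-38 and G-69 present → S-27 forms (R1).

Yes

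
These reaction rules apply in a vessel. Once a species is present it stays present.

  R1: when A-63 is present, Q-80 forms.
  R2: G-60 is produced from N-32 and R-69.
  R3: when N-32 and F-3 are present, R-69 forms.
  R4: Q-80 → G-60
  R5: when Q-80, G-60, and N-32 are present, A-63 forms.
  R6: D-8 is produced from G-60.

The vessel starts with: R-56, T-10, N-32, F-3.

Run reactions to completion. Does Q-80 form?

Q-80 would need A-63 (R1), but A-63 never forms.

No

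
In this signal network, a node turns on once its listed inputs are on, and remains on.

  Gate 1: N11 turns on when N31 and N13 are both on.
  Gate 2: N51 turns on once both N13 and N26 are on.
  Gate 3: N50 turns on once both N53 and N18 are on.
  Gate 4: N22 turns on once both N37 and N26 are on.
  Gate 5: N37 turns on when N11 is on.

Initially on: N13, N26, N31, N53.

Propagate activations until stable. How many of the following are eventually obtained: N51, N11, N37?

Gate 2: N13 and N26 on → N51 on.
Gate 1: N31 and N13 on → N11 on.
Gate 5: N11 on → N37 on.
N51: reached.
N11: reached.
N37: reached.
All 3 are reached.

3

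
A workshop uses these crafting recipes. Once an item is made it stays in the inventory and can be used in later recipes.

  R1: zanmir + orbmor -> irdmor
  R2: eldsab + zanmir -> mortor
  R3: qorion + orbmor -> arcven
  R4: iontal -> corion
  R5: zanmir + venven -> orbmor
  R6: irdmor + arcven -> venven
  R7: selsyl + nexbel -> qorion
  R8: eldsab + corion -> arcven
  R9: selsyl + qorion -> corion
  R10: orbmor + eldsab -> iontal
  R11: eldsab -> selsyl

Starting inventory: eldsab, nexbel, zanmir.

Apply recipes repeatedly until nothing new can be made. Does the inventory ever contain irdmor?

No

irdmor would need zanmir and orbmor (R1), but orbmor is never obtained.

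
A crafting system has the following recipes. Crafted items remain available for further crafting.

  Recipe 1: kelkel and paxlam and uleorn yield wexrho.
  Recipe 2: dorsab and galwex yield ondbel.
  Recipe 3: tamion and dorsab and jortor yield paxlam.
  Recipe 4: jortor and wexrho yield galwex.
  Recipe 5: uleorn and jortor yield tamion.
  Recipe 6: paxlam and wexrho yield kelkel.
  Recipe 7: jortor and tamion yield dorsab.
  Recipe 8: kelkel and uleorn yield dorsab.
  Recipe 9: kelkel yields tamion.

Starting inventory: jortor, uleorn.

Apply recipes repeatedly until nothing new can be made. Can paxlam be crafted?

Yes

uleorn and jortor → tamion (Recipe 5).
Using Recipe 7, jortor and tamion make dorsab.
Using Recipe 3, tamion, dorsab, and jortor make paxlam.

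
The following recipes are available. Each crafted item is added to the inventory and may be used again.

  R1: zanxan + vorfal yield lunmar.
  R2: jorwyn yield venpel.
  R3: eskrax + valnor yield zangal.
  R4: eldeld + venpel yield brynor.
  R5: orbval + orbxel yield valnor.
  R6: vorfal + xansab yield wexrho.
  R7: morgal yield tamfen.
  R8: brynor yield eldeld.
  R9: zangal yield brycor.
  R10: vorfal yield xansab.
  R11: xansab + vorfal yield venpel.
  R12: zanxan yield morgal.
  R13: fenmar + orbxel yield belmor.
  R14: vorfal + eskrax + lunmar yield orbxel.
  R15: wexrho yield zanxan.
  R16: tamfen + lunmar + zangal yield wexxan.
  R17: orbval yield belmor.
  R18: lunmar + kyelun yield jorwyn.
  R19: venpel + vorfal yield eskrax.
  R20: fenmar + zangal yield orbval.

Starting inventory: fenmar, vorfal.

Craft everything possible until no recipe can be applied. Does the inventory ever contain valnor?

No

valnor would need orbval and orbxel (R5), but orbval is never obtained.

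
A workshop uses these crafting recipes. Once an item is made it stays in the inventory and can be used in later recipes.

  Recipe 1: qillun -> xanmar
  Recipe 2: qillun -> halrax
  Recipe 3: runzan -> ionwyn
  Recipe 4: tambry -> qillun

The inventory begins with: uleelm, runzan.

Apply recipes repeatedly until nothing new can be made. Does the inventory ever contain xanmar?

xanmar would need qillun (Recipe 1), but qillun is never obtained.

No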